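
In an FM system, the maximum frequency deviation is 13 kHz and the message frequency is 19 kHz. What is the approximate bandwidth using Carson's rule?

Carson's rule: BW = 2*(delta_f + f_m)
= 2*(13 + 19) kHz = 64 kHz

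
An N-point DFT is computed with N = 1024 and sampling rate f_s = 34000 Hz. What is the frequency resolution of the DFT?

DFT frequency resolution = f_s / N
= 34000 / 1024 = 2125/64 Hz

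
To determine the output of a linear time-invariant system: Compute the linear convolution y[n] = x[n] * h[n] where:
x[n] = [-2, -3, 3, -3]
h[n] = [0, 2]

y[n] = sum_k x[k]*h[n-k]. Output length = len(x) + len(h) - 1 = 4 + 2 - 1 = 5.
y[0] = -2*0 = 0
y[1] = -3*0 + -2*2 = -4
y[2] = 3*0 + -3*2 = -6
y[3] = -3*0 + 3*2 = 6
y[4] = -3*2 = -6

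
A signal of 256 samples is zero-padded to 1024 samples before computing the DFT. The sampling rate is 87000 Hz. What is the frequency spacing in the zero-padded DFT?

Original DFT: N = 256, resolution = f_s/N = 87000/256 = 10875/32 Hz
Zero-padded DFT: N = 1024, resolution = f_s/N = 87000/1024 = 10875/128 Hz
Zero-padding interpolates the spectrum (finer frequency grid)
but does NOT improve the true spectral resolution (ability to resolve close frequencies).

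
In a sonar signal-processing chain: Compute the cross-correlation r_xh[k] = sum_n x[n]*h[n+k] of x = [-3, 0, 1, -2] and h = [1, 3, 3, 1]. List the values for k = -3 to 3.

Both sequences indexed from 0 and zero outside their support.
Lags with overlap: k = -3 to 3.
  r_xh[-3] = x[3]*h[0] = -2
  r_xh[-2] = x[2]*h[0] + x[3]*h[1] = -5
  r_xh[-1] = x[1]*h[0] + x[2]*h[1] + x[3]*h[2] = -3
  r_xh[0] = x[0]*h[0] + x[1]*h[1] + x[2]*h[2] + x[3]*h[3] = -2
  r_xh[1] = x[0]*h[1] + x[1]*h[2] + x[2]*h[3] = -8
  r_xh[2] = x[0]*h[2] + x[1]*h[3] = -9
  r_xh[3] = x[0]*h[3] = -3
r_xh = [-2, -5, -3, -2, -8, -9, -3] (for k = -3, ..., 3)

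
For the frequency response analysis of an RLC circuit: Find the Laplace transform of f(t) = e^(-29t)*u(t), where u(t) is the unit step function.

Standard Laplace transform pair:
e^(-at)*u(t) <-> 1/(s+a)
With a = 29: L{e^(-29t)*u(t)} = 1/(s+29), ROC: Re(s) > -29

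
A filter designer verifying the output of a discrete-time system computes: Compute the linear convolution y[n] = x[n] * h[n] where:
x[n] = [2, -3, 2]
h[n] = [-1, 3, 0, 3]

y[n] = sum_k x[k]*h[n-k]. Output length = len(x) + len(h) - 1 = 3 + 4 - 1 = 6.
y[0] = 2*-1 = -2
y[1] = -3*-1 + 2*3 = 9
y[2] = 2*-1 + -3*3 + 2*0 = -11
y[3] = 2*3 + -3*0 + 2*3 = 12
y[4] = 2*0 + -3*3 = -9
y[5] = 2*3 = 6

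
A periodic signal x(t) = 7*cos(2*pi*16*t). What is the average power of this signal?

Average power of A*cos(wt) is A^2/2.
P = 7^2 / 2 = 49/2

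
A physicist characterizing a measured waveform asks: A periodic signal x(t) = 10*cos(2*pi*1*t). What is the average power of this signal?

Average power of A*cos(wt) is A^2/2.
P = 10^2 / 2 = 100/2 = 50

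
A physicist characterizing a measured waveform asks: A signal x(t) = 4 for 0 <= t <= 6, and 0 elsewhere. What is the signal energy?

Energy = integral of |x(t)|^2 dt over the signal duration
= 4^2 * 6 = 16 * 6 = 96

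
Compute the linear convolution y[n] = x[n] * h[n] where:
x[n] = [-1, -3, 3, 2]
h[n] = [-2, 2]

y[n] = sum_k x[k]*h[n-k]. Output length = len(x) + len(h) - 1 = 4 + 2 - 1 = 5.
y[0] = -1*-2 = 2
y[1] = -3*-2 + -1*2 = 4
y[2] = 3*-2 + -3*2 = -12
y[3] = 2*-2 + 3*2 = 2
y[4] = 2*2 = 4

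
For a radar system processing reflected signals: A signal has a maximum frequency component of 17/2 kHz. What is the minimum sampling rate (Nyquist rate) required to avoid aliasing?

By the Nyquist-Shannon sampling theorem,
the minimum sampling rate (Nyquist rate) must be at least 2 * f_max.
Nyquist rate = 2 * 17/2 kHz = 17 kHz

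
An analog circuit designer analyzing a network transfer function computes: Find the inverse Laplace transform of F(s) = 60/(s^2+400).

Standard pair: w/(s^2+w^2) <-> sin(wt)*u(t)
Recognize w^2 = 400, so w = 20; numerator 60 = 3*20.
f(t) = 3*sin(20t)*u(t)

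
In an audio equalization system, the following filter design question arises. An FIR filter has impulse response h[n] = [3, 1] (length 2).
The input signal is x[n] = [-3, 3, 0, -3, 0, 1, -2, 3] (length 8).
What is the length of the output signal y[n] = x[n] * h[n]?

For linear convolution, the output length is:
len(y) = len(x) + len(h) - 1 = 8 + 2 - 1 = 9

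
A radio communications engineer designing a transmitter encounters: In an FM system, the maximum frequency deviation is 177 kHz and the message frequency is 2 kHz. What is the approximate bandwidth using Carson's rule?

Carson's rule: BW = 2*(delta_f + f_m)
= 2*(177 + 2) kHz = 358 kHz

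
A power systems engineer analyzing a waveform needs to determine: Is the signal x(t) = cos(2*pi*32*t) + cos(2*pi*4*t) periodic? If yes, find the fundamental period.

f1 = 32 Hz, f2 = 4 Hz
Period T1 = 1/32, T2 = 1/4
Ratio T1/T2 = 4/32, which is rational.
The signal is periodic with fundamental period T = 1/GCD(32,4) = 1/4 s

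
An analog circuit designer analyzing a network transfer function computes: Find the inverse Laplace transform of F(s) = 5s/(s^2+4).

Standard pair: s/(s^2+w^2) <-> cos(wt)*u(t)
With k=5, w=2: f(t) = 5*cos(2t)*u(t)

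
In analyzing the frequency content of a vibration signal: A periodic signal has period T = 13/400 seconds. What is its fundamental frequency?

The fundamental frequency is the reciprocal of the period.
f = 1/T = 1/(13/400) = 400/13 Hz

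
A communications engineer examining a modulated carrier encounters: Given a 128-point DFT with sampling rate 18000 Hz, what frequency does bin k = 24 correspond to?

The frequency of DFT bin k is: f_k = k * f_s / N
f_24 = 24 * 18000 / 128 = 3375 Hz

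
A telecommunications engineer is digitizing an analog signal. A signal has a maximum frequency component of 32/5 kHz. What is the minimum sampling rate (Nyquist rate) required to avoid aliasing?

By the Nyquist-Shannon sampling theorem,
the minimum sampling rate (Nyquist rate) must be at least 2 * f_max.
Nyquist rate = 2 * 32/5 kHz = 64/5 kHz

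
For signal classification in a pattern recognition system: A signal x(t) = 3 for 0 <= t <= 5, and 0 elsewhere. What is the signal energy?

Energy = integral of |x(t)|^2 dt over the signal duration
= 3^2 * 5 = 9 * 5 = 45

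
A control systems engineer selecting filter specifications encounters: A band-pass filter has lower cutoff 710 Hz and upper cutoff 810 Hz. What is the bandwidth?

Bandwidth = f_high - f_low
= 810 Hz - 710 Hz = 100 Hz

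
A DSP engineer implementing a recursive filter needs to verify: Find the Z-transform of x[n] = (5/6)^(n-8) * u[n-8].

Time-shifting property: if X(z) = Z{x[n]}, then Z{x[n-d]} = z^(-d) * X(z)
X(z) = z/(z - 5/6) for x[n] = (5/6)^n * u[n]
Z{x[n-8]} = z^(-8) * z/(z - 5/6) = z^(-7)/(z - 5/6)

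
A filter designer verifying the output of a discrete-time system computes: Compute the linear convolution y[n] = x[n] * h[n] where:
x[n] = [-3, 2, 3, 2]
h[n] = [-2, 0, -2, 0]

y[n] = sum_k x[k]*h[n-k]. Output length = len(x) + len(h) - 1 = 4 + 4 - 1 = 7.
y[0] = -3*-2 = 6
y[1] = 2*-2 + -3*0 = -4
y[2] = 3*-2 + 2*0 + -3*-2 = 0
y[3] = 2*-2 + 3*0 + 2*-2 + -3*0 = -8
y[4] = 2*0 + 3*-2 + 2*0 = -6
y[5] = 2*-2 + 3*0 = -4
y[6] = 2*0 = 0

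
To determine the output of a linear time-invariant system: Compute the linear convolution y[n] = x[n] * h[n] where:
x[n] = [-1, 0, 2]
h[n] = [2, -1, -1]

y[n] = sum_k x[k]*h[n-k]. Output length = len(x) + len(h) - 1 = 3 + 3 - 1 = 5.
y[0] = -1*2 = -2
y[1] = 0*2 + -1*-1 = 1
y[2] = 2*2 + 0*-1 + -1*-1 = 5
y[3] = 2*-1 + 0*-1 = -2
y[4] = 2*-1 = -2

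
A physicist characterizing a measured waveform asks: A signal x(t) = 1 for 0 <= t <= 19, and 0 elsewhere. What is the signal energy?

Energy = integral of |x(t)|^2 dt over the signal duration
= 1^2 * 19 = 1 * 19 = 19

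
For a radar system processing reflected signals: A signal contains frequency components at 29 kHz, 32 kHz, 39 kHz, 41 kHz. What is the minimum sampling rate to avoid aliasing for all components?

The highest frequency component is f_max = 41 kHz.
Nyquist rate = 2 * f_max = 2 * 41 kHz = 82 kHz.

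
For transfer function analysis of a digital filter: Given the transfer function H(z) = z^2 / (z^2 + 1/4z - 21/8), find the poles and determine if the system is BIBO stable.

Poles are roots of the denominator: z^2 + 1/4z - 21/8 = 0.
Quadratic formula: z = [-(1/4) +/- sqrt((1/4)^2 - 4*(-21/8))] / 2
Discriminant = 1/16 + 21/2 = 169/16; sqrt = 13/4.
z = (-1/4 +/- 13/4) / 2 => z = 3/2 or z = -7/4.
|p1| = 7/4, |p2| = 3/2.
For BIBO stability, all poles must lie inside the unit circle (|p| < 1).
System is UNSTABLE since at least one |p| >= 1.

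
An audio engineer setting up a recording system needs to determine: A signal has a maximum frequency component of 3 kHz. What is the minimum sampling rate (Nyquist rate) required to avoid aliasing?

By the Nyquist-Shannon sampling theorem,
the minimum sampling rate (Nyquist rate) must be at least 2 * f_max.
Nyquist rate = 2 * 3 kHz = 6 kHz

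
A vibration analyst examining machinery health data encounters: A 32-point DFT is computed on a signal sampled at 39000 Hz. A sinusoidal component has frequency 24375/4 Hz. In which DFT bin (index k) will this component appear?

DFT frequency resolution = f_s/N = 39000/32 = 4875/4 Hz
Bin index k = f_signal / resolution = 24375/4 / 4875/4 = 5
The signal frequency 24375/4 Hz falls in DFT bin k = 5.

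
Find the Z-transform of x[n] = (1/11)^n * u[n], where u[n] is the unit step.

The Z-transform of a^n * u[n] is z/(z-a) for |z| > |a|.
Here a = 1/11, so X(z) = z/(z - (1/11)) = 11z/(11z - 1)
ROC: |z| > 1/11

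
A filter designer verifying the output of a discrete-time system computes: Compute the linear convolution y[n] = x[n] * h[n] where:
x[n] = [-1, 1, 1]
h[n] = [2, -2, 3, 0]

y[n] = sum_k x[k]*h[n-k]. Output length = len(x) + len(h) - 1 = 3 + 4 - 1 = 6.
y[0] = -1*2 = -2
y[1] = 1*2 + -1*-2 = 4
y[2] = 1*2 + 1*-2 + -1*3 = -3
y[3] = 1*-2 + 1*3 + -1*0 = 1
y[4] = 1*3 + 1*0 = 3
y[5] = 1*0 = 0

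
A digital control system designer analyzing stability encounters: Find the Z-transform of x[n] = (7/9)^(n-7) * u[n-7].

Time-shifting property: if X(z) = Z{x[n]}, then Z{x[n-d]} = z^(-d) * X(z)
X(z) = z/(z - 7/9) for x[n] = (7/9)^n * u[n]
Z{x[n-7]} = z^(-7) * z/(z - 7/9) = z^(-6)/(z - 7/9)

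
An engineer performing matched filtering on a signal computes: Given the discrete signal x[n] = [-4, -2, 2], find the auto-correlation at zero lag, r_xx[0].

The auto-correlation at zero lag r_xx[0] equals the signal energy.
r_xx[0] = sum of x[n]^2 = (-4)^2 + (-2)^2 + 2^2
= 16 + 4 + 4 = 24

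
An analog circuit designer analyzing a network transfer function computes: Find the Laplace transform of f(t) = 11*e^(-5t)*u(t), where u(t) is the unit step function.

Standard Laplace transform pair:
e^(-at)*u(t) <-> 1/(s+a)
With a = 5: L{11*e^(-5t)*u(t)} = 11/(s+5), ROC: Re(s) > -5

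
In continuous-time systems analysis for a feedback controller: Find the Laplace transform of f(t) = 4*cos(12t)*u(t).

Standard pair: cos(wt)*u(t) <-> s/(s^2+w^2)
With w = 12: L{4*cos(12t)*u(t)} = 4s/(s^2+144)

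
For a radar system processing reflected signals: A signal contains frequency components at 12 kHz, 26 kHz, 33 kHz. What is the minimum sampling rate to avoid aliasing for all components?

The highest frequency component is f_max = 33 kHz.
Nyquist rate = 2 * f_max = 2 * 33 kHz = 66 kHz.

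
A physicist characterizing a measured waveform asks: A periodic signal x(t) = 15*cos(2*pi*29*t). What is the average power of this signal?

Average power of A*cos(wt) is A^2/2.
P = 15^2 / 2 = 225/2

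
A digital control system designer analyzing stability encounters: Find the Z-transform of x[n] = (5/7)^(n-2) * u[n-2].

Time-shifting property: if X(z) = Z{x[n]}, then Z{x[n-d]} = z^(-d) * X(z)
X(z) = z/(z - 5/7) for x[n] = (5/7)^n * u[n]
Z{x[n-2]} = z^(-2) * z/(z - 5/7) = z^(-1)/(z - 5/7)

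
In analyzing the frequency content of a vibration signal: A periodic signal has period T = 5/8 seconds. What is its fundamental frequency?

The fundamental frequency is the reciprocal of the period.
f = 1/T = 1/(5/8) = 8/5 Hz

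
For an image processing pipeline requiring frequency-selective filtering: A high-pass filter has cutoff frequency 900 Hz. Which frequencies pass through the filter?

A high-pass filter passes all frequencies above the cutoff frequency 900 Hz and attenuates lower frequencies.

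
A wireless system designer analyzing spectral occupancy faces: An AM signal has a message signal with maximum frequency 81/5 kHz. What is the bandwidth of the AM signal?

In AM (double-sideband), the bandwidth is twice the message frequency.
BW = 2 * f_m = 2 * 81/5 kHz = 162/5 kHz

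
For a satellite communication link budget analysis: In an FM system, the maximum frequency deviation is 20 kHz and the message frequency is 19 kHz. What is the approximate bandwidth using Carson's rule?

Carson's rule: BW = 2*(delta_f + f_m)
= 2*(20 + 19) kHz = 78 kHz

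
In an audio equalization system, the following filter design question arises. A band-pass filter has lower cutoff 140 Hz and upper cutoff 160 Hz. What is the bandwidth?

Bandwidth = f_high - f_low
= 160 Hz - 140 Hz = 20 Hz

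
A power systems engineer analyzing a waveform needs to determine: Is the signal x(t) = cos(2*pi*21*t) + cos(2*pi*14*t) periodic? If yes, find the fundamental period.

f1 = 21 Hz, f2 = 14 Hz
Period T1 = 1/21, T2 = 1/14
Ratio T1/T2 = 14/21, which is rational.
The signal is periodic with fundamental period T = 1/GCD(21,14) = 1/7 s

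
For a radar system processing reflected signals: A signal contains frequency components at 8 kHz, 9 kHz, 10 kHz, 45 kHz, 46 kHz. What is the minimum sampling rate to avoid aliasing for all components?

The highest frequency component is f_max = 46 kHz.
Nyquist rate = 2 * f_max = 2 * 46 kHz = 92 kHz.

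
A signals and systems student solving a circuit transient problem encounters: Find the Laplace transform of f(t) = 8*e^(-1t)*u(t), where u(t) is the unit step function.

Standard Laplace transform pair:
e^(-at)*u(t) <-> 1/(s+a)
With a = 1: L{8*e^(-1t)*u(t)} = 8/(s+1), ROC: Re(s) > -1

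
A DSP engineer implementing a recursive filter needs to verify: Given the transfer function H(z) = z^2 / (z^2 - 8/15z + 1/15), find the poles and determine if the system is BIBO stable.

Poles are roots of the denominator: z^2 - 8/15z + 1/15 = 0.
Quadratic formula: z = [-(-8/15) +/- sqrt((-8/15)^2 - 4*(1/15))] / 2
Discriminant = 64/225 - 4/15 = 4/225; sqrt = 2/15.
z = (8/15 +/- 2/15) / 2 => z = 1/3 or z = 1/5.
|p1| = 1/3, |p2| = 1/5.
For BIBO stability, all poles must lie inside the unit circle (|p| < 1).
System is STABLE since both |p| < 1.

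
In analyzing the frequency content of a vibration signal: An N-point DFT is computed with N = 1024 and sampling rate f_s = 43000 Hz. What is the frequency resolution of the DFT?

DFT frequency resolution = f_s / N
= 43000 / 1024 = 5375/128 Hz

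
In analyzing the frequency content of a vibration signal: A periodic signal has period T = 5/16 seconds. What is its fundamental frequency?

The fundamental frequency is the reciprocal of the period.
f = 1/T = 1/(5/16) = 16/5 Hz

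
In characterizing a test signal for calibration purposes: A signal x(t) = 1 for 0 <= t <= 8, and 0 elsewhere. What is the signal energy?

Energy = integral of |x(t)|^2 dt over the signal duration
= 1^2 * 8 = 1 * 8 = 8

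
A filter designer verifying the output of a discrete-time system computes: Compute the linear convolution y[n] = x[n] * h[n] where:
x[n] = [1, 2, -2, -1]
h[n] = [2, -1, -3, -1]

y[n] = sum_k x[k]*h[n-k]. Output length = len(x) + len(h) - 1 = 4 + 4 - 1 = 7.
y[0] = 1*2 = 2
y[1] = 2*2 + 1*-1 = 3
y[2] = -2*2 + 2*-1 + 1*-3 = -9
y[3] = -1*2 + -2*-1 + 2*-3 + 1*-1 = -7
y[4] = -1*-1 + -2*-3 + 2*-1 = 5
y[5] = -1*-3 + -2*-1 = 5
y[6] = -1*-1 = 1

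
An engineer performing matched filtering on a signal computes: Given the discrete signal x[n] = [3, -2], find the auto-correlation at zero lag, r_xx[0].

The auto-correlation at zero lag r_xx[0] equals the signal energy.
r_xx[0] = sum of x[n]^2 = 3^2 + (-2)^2
= 9 + 4 = 13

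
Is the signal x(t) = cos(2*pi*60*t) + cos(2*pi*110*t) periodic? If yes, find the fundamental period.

f1 = 60 Hz, f2 = 110 Hz
Period T1 = 1/60, T2 = 1/110
Ratio T1/T2 = 110/60, which is rational.
The signal is periodic with fundamental period T = 1/GCD(60,110) = 1/10 s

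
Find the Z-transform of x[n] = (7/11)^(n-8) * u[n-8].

Time-shifting property: if X(z) = Z{x[n]}, then Z{x[n-d]} = z^(-d) * X(z)
X(z) = z/(z - 7/11) for x[n] = (7/11)^n * u[n]
Z{x[n-8]} = z^(-8) * z/(z - 7/11) = z^(-7)/(z - 7/11)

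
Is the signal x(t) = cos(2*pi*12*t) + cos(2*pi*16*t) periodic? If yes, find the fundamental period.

f1 = 12 Hz, f2 = 16 Hz
Period T1 = 1/12, T2 = 1/16
Ratio T1/T2 = 16/12, which is rational.
The signal is periodic with fundamental period T = 1/GCD(12,16) = 1/4 s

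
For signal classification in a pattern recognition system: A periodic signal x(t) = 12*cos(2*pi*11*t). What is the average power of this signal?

Average power of A*cos(wt) is A^2/2.
P = 12^2 / 2 = 144/2 = 72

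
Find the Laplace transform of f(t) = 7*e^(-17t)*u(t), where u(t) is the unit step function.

Standard Laplace transform pair:
e^(-at)*u(t) <-> 1/(s+a)
With a = 17: L{7*e^(-17t)*u(t)} = 7/(s+17), ROC: Re(s) > -17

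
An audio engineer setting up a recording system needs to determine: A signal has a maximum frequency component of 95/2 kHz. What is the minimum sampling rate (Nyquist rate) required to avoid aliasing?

By the Nyquist-Shannon sampling theorem,
the minimum sampling rate (Nyquist rate) must be at least 2 * f_max.
Nyquist rate = 2 * 95/2 kHz = 95 kHz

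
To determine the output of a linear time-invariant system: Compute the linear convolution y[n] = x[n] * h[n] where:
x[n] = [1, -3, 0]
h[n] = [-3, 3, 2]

y[n] = sum_k x[k]*h[n-k]. Output length = len(x) + len(h) - 1 = 3 + 3 - 1 = 5.
y[0] = 1*-3 = -3
y[1] = -3*-3 + 1*3 = 12
y[2] = 0*-3 + -3*3 + 1*2 = -7
y[3] = 0*3 + -3*2 = -6
y[4] = 0*2 = 0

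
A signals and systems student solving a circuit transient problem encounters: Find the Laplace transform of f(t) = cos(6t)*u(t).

Standard pair: cos(wt)*u(t) <-> s/(s^2+w^2)
With w = 6: L{cos(6t)*u(t)} = s/(s^2+36)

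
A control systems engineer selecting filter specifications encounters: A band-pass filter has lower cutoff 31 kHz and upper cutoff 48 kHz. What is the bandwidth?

Bandwidth = f_high - f_low
= 48 kHz - 31 kHz = 17 kHz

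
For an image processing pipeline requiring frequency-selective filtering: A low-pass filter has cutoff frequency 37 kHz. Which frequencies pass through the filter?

A low-pass filter passes all frequencies below the cutoff frequency 37 kHz and attenuates higher frequencies.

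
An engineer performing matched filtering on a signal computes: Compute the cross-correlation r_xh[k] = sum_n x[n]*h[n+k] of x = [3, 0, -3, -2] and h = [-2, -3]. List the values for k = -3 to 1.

Both sequences indexed from 0 and zero outside their support.
Lags with overlap: k = -3 to 1.
  r_xh[-3] = x[3]*h[0] = 4
  r_xh[-2] = x[2]*h[0] + x[3]*h[1] = 12
  r_xh[-1] = x[1]*h[0] + x[2]*h[1] = 9
  r_xh[0] = x[0]*h[0] + x[1]*h[1] = -6
  r_xh[1] = x[0]*h[1] = -9
r_xh = [4, 12, 9, -6, -9] (for k = -3, ..., 1)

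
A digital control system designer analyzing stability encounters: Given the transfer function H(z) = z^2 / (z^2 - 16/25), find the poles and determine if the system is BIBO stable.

Poles are roots of the denominator: z^2 - 16/25 = 0.
Quadratic formula: z = [-(0) +/- sqrt((0)^2 - 4*(-16/25))] / 2
Discriminant = 0 + 64/25 = 64/25; sqrt = 8/5.
z = (0 +/- 8/5) / 2 => z = 4/5 or z = -4/5.
|p1| = 4/5, |p2| = 4/5.
For BIBO stability, all poles must lie inside the unit circle (|p| < 1).
System is STABLE since both |p| < 1.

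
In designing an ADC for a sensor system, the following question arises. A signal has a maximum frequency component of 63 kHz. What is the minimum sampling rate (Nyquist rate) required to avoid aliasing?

By the Nyquist-Shannon sampling theorem,
the minimum sampling rate (Nyquist rate) must be at least 2 * f_max.
Nyquist rate = 2 * 63 kHz = 126 kHz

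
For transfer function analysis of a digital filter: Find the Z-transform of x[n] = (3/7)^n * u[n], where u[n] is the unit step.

The Z-transform of a^n * u[n] is z/(z-a) for |z| > |a|.
Here a = 3/7, so X(z) = z/(z - (3/7)) = 7z/(7z - 3)
ROC: |z| > 3/7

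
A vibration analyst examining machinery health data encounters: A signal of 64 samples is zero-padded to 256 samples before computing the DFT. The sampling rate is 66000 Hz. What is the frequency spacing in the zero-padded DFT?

Original DFT: N = 64, resolution = f_s/N = 66000/64 = 4125/4 Hz
Zero-padded DFT: N = 256, resolution = f_s/N = 66000/256 = 4125/16 Hz
Zero-padding interpolates the spectrum (finer frequency grid)
but does NOT improve the true spectral resolution (ability to resolve close frequencies).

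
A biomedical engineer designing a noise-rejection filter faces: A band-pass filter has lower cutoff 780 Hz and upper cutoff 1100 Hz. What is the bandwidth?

Bandwidth = f_high - f_low
= 1100 Hz - 780 Hz = 320 Hz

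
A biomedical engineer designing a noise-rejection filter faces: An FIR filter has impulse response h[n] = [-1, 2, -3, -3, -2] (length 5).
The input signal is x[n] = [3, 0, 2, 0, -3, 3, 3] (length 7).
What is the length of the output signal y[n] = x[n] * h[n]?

For linear convolution, the output length is:
len(y) = len(x) + len(h) - 1 = 7 + 5 - 1 = 11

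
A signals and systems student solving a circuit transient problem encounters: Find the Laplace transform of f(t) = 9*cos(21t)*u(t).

Standard pair: cos(wt)*u(t) <-> s/(s^2+w^2)
With w = 21: L{9*cos(21t)*u(t)} = 9s/(s^2+441)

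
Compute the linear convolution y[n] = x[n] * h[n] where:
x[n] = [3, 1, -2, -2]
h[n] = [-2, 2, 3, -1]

y[n] = sum_k x[k]*h[n-k]. Output length = len(x) + len(h) - 1 = 4 + 4 - 1 = 7.
y[0] = 3*-2 = -6
y[1] = 1*-2 + 3*2 = 4
y[2] = -2*-2 + 1*2 + 3*3 = 15
y[3] = -2*-2 + -2*2 + 1*3 + 3*-1 = 0
y[4] = -2*2 + -2*3 + 1*-1 = -11
y[5] = -2*3 + -2*-1 = -4
y[6] = -2*-1 = 2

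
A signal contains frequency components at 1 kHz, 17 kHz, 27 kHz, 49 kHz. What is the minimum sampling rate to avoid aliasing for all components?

The highest frequency component is f_max = 49 kHz.
Nyquist rate = 2 * f_max = 2 * 49 kHz = 98 kHz.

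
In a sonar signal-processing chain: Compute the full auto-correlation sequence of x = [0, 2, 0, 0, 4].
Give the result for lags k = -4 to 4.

r_xx[k] = sum_m x[m]*x[m+k], indexed from 0, for k = -4 to 4:
  r_xx[-4] = x[4]*x[0] = 0
  r_xx[-3] = x[3]*x[0] + x[4]*x[1] = 8
  r_xx[-2] = x[2]*x[0] + x[3]*x[1] + x[4]*x[2] = 0
  r_xx[-1] = x[1]*x[0] + x[2]*x[1] + x[3]*x[2] + x[4]*x[3] = 0
  r_xx[0] = x[0]*x[0] + x[1]*x[1] + x[2]*x[2] + x[3]*x[3] + x[4]*x[4] = 20
  r_xx[1] = x[0]*x[1] + x[1]*x[2] + x[2]*x[3] + x[3]*x[4] = 0
  r_xx[2] = x[0]*x[2] + x[1]*x[3] + x[2]*x[4] = 0
  r_xx[3] = x[0]*x[3] + x[1]*x[4] = 8
  r_xx[4] = x[0]*x[4] = 0
r_xx = [0, 8, 0, 0, 20, 0, 0, 8, 0]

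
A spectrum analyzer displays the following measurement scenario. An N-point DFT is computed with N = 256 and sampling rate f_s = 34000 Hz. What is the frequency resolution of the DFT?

DFT frequency resolution = f_s / N
= 34000 / 256 = 2125/16 Hz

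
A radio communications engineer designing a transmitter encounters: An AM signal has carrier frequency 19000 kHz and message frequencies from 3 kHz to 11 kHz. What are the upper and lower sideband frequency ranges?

Upper sideband (USB) = fc + [fm_low, fm_high] = 19000 + [3, 11] = [19003, 19011] kHz
Lower sideband (LSB) = fc - [fm_high, fm_low] = 19000 - [11, 3] = [18989, 18997] kHz
Total occupied spectrum: 18989 kHz to 19011 kHz (plus carrier at 19000 kHz)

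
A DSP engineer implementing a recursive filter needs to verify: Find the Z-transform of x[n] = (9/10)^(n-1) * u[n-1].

Time-shifting property: if X(z) = Z{x[n]}, then Z{x[n-d]} = z^(-d) * X(z)
X(z) = z/(z - 9/10) for x[n] = (9/10)^n * u[n]
Z{x[n-1]} = z^(-1) * z/(z - 9/10) = 1/(z - 9/10)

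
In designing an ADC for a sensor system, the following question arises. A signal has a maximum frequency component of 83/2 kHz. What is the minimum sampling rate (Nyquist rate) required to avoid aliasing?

By the Nyquist-Shannon sampling theorem,
the minimum sampling rate (Nyquist rate) must be at least 2 * f_max.
Nyquist rate = 2 * 83/2 kHz = 83 kHz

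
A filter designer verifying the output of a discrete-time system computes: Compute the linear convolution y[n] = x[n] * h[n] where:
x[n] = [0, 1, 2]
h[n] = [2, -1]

y[n] = sum_k x[k]*h[n-k]. Output length = len(x) + len(h) - 1 = 3 + 2 - 1 = 4.
y[0] = 0*2 = 0
y[1] = 1*2 + 0*-1 = 2
y[2] = 2*2 + 1*-1 = 3
y[3] = 2*-1 = -2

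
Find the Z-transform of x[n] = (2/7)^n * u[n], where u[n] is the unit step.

The Z-transform of a^n * u[n] is z/(z-a) for |z| > |a|.
Here a = 2/7, so X(z) = z/(z - (2/7)) = 7z/(7z - 2)
ROC: |z| > 2/7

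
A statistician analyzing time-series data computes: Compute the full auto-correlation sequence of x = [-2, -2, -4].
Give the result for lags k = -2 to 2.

r_xx[k] = sum_m x[m]*x[m+k], indexed from 0, for k = -2 to 2:
  r_xx[-2] = x[2]*x[0] = 8
  r_xx[-1] = x[1]*x[0] + x[2]*x[1] = 12
  r_xx[0] = x[0]*x[0] + x[1]*x[1] + x[2]*x[2] = 24
  r_xx[1] = x[0]*x[1] + x[1]*x[2] = 12
  r_xx[2] = x[0]*x[2] = 8
r_xx = [8, 12, 24, 12, 8]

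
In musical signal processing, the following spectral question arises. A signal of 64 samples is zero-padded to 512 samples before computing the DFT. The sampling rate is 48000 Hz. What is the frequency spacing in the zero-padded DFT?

Original DFT: N = 64, resolution = f_s/N = 48000/64 = 750 Hz
Zero-padded DFT: N = 512, resolution = f_s/N = 48000/512 = 375/4 Hz
Zero-padding interpolates the spectrum (finer frequency grid)
but does NOT improve the true spectral resolution (ability to resolve close frequencies).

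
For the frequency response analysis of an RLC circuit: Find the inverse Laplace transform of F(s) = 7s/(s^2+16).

Standard pair: s/(s^2+w^2) <-> cos(wt)*u(t)
With k=7, w=4: f(t) = 7*cos(4t)*u(t)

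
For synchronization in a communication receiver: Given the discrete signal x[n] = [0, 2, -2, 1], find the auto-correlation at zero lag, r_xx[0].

The auto-correlation at zero lag r_xx[0] equals the signal energy.
r_xx[0] = sum of x[n]^2 = 0^2 + 2^2 + (-2)^2 + 1^2
= 0 + 4 + 4 + 1 = 9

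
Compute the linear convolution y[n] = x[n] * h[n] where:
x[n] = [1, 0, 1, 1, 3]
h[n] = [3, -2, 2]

y[n] = sum_k x[k]*h[n-k]. Output length = len(x) + len(h) - 1 = 5 + 3 - 1 = 7.
y[0] = 1*3 = 3
y[1] = 0*3 + 1*-2 = -2
y[2] = 1*3 + 0*-2 + 1*2 = 5
y[3] = 1*3 + 1*-2 + 0*2 = 1
y[4] = 3*3 + 1*-2 + 1*2 = 9
y[5] = 3*-2 + 1*2 = -4
y[6] = 3*2 = 6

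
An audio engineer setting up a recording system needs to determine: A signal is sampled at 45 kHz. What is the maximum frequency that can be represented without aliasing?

The maximum frequency that can be represented without aliasing
is the Nyquist frequency: f_max = f_s / 2 = 45 kHz / 2 = 45/2 kHz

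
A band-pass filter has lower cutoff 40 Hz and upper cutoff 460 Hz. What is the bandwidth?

Bandwidth = f_high - f_low
= 460 Hz - 40 Hz = 420 Hz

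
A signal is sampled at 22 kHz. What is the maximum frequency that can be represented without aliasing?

The maximum frequency that can be represented without aliasing
is the Nyquist frequency: f_max = f_s / 2 = 22 kHz / 2 = 11 kHz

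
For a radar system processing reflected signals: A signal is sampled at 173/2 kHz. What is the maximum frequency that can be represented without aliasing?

The maximum frequency that can be represented without aliasing
is the Nyquist frequency: f_max = f_s / 2 = 173/2 kHz / 2 = 173/4 kHz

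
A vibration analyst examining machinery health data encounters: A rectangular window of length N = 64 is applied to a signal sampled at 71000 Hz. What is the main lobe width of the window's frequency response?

For a rectangular window of length N,
the main lobe width in frequency is 2*f_s/N.
= 2*71000/64 = 8875/4 Hz
This determines the minimum frequency separation for resolving two sinusoids.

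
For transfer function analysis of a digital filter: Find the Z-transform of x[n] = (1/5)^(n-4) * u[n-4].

Time-shifting property: if X(z) = Z{x[n]}, then Z{x[n-d]} = z^(-d) * X(z)
X(z) = z/(z - 1/5) for x[n] = (1/5)^n * u[n]
Z{x[n-4]} = z^(-4) * z/(z - 1/5) = z^(-3)/(z - 1/5)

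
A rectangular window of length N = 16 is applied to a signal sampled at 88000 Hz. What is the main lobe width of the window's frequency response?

For a rectangular window of length N,
the main lobe width in frequency is 2*f_s/N.
= 2*88000/16 = 11000 Hz
This determines the minimum frequency separation for resolving two sinusoids.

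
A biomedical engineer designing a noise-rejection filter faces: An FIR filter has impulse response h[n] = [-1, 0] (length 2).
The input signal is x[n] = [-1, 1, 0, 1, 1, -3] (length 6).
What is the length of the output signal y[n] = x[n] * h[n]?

For linear convolution, the output length is:
len(y) = len(x) + len(h) - 1 = 6 + 2 - 1 = 7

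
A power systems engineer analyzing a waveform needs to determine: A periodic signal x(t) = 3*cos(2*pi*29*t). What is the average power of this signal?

Average power of A*cos(wt) is A^2/2.
P = 3^2 / 2 = 9/2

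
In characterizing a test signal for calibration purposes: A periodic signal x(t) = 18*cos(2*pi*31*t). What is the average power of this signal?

Average power of A*cos(wt) is A^2/2.
P = 18^2 / 2 = 324/2 = 162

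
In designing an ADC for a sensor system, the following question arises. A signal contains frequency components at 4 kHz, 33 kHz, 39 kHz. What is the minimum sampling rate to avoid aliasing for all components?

The highest frequency component is f_max = 39 kHz.
Nyquist rate = 2 * f_max = 2 * 39 kHz = 78 kHz.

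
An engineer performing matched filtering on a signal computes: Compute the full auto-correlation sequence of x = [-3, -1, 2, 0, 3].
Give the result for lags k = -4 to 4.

r_xx[k] = sum_m x[m]*x[m+k], indexed from 0, for k = -4 to 4:
  r_xx[-4] = x[4]*x[0] = -9
  r_xx[-3] = x[3]*x[0] + x[4]*x[1] = -3
  r_xx[-2] = x[2]*x[0] + x[3]*x[1] + x[4]*x[2] = 0
  r_xx[-1] = x[1]*x[0] + x[2]*x[1] + x[3]*x[2] + x[4]*x[3] = 1
  r_xx[0] = x[0]*x[0] + x[1]*x[1] + x[2]*x[2] + x[3]*x[3] + x[4]*x[4] = 23
  r_xx[1] = x[0]*x[1] + x[1]*x[2] + x[2]*x[3] + x[3]*x[4] = 1
  r_xx[2] = x[0]*x[2] + x[1]*x[3] + x[2]*x[4] = 0
  r_xx[3] = x[0]*x[3] + x[1]*x[4] = -3
  r_xx[4] = x[0]*x[4] = -9
r_xx = [-9, -3, 0, 1, 23, 1, 0, -3, -9]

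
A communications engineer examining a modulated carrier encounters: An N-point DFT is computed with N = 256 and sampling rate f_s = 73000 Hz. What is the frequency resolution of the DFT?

DFT frequency resolution = f_s / N
= 73000 / 256 = 9125/32 Hz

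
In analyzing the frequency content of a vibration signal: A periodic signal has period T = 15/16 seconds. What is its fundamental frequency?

The fundamental frequency is the reciprocal of the period.
f = 1/T = 1/(15/16) = 16/15 Hz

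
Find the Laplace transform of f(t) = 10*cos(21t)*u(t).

Standard pair: cos(wt)*u(t) <-> s/(s^2+w^2)
With w = 21: L{10*cos(21t)*u(t)} = 10s/(s^2+441)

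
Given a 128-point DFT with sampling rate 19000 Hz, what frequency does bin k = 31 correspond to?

The frequency of DFT bin k is: f_k = k * f_s / N
f_31 = 31 * 19000 / 128 = 73625/16 Hz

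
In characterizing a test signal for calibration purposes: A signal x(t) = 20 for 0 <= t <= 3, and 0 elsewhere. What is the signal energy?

Energy = integral of |x(t)|^2 dt over the signal duration
= 20^2 * 3 = 400 * 3 = 1200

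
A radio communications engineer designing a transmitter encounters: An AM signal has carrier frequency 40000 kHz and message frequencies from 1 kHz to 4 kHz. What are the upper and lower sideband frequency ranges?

Upper sideband (USB) = fc + [fm_low, fm_high] = 40000 + [1, 4] = [40001, 40004] kHz
Lower sideband (LSB) = fc - [fm_high, fm_low] = 40000 - [4, 1] = [39996, 39999] kHz
Total occupied spectrum: 39996 kHz to 40004 kHz (plus carrier at 40000 kHz)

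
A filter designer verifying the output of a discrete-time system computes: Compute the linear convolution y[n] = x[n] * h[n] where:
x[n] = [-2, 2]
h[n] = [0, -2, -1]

y[n] = sum_k x[k]*h[n-k]. Output length = len(x) + len(h) - 1 = 2 + 3 - 1 = 4.
y[0] = -2*0 = 0
y[1] = 2*0 + -2*-2 = 4
y[2] = 2*-2 + -2*-1 = -2
y[3] = 2*-1 = -2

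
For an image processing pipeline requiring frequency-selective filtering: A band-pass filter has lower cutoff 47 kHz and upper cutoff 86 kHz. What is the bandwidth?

Bandwidth = f_high - f_low
= 86 kHz - 47 kHz = 39 kHz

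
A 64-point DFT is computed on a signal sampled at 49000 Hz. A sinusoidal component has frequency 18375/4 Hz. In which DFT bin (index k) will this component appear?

DFT frequency resolution = f_s/N = 49000/64 = 6125/8 Hz
Bin index k = f_signal / resolution = 18375/4 / 6125/8 = 6
The signal frequency 18375/4 Hz falls in DFT bin k = 6.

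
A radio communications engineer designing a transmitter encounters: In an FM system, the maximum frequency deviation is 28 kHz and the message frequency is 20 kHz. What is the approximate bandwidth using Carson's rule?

Carson's rule: BW = 2*(delta_f + f_m)
= 2*(28 + 20) kHz = 96 kHz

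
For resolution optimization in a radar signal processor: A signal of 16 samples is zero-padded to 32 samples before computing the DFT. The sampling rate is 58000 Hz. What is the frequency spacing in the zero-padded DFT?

Original DFT: N = 16, resolution = f_s/N = 58000/16 = 3625 Hz
Zero-padded DFT: N = 32, resolution = f_s/N = 58000/32 = 3625/2 Hz
Zero-padding interpolates the spectrum (finer frequency grid)
but does NOT improve the true spectral resolution (ability to resolve close frequencies).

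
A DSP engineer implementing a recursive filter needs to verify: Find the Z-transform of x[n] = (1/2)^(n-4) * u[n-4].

Time-shifting property: if X(z) = Z{x[n]}, then Z{x[n-d]} = z^(-d) * X(z)
X(z) = z/(z - 1/2) for x[n] = (1/2)^n * u[n]
Z{x[n-4]} = z^(-4) * z/(z - 1/2) = z^(-3)/(z - 1/2)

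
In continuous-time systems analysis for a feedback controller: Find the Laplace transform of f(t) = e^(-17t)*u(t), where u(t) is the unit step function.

Standard Laplace transform pair:
e^(-at)*u(t) <-> 1/(s+a)
With a = 17: L{e^(-17t)*u(t)} = 1/(s+17), ROC: Re(s) > -17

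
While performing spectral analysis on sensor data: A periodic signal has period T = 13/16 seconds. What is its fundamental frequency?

The fundamental frequency is the reciprocal of the period.
f = 1/T = 1/(13/16) = 16/13 Hz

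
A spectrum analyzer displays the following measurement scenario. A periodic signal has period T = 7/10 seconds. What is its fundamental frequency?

The fundamental frequency is the reciprocal of the period.
f = 1/T = 1/(7/10) = 10/7 Hz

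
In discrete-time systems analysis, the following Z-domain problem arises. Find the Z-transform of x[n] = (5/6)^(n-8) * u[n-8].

Time-shifting property: if X(z) = Z{x[n]}, then Z{x[n-d]} = z^(-d) * X(z)
X(z) = z/(z - 5/6) for x[n] = (5/6)^n * u[n]
Z{x[n-8]} = z^(-8) * z/(z - 5/6) = z^(-7)/(z - 5/6)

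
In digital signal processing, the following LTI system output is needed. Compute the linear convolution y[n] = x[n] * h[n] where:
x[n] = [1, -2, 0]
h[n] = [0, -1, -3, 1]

y[n] = sum_k x[k]*h[n-k]. Output length = len(x) + len(h) - 1 = 3 + 4 - 1 = 6.
y[0] = 1*0 = 0
y[1] = -2*0 + 1*-1 = -1
y[2] = 0*0 + -2*-1 + 1*-3 = -1
y[3] = 0*-1 + -2*-3 + 1*1 = 7
y[4] = 0*-3 + -2*1 = -2
y[5] = 0*1 = 0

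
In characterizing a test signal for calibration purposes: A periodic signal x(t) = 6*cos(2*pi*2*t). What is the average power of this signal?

Average power of A*cos(wt) is A^2/2.
P = 6^2 / 2 = 36/2 = 18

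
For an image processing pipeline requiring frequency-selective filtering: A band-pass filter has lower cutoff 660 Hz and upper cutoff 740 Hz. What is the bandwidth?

Bandwidth = f_high - f_low
= 740 Hz - 660 Hz = 80 Hz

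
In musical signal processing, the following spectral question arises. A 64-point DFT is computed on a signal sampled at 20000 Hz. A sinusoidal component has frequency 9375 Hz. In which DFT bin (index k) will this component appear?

DFT frequency resolution = f_s/N = 20000/64 = 625/2 Hz
Bin index k = f_signal / resolution = 9375 / 625/2 = 30
The signal frequency 9375 Hz falls in DFT bin k = 30.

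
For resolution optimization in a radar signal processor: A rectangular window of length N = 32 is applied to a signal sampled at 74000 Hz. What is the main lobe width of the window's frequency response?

For a rectangular window of length N,
the main lobe width in frequency is 2*f_s/N.
= 2*74000/32 = 4625 Hz
This determines the minimum frequency separation for resolving two sinusoids.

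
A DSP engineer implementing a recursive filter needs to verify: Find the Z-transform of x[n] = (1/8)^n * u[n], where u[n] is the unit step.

The Z-transform of a^n * u[n] is z/(z-a) for |z| > |a|.
Here a = 1/8, so X(z) = z/(z - (1/8)) = 8z/(8z - 1)
ROC: |z| > 1/8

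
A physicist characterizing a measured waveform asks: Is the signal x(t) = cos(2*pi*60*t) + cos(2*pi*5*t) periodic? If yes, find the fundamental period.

f1 = 60 Hz, f2 = 5 Hz
Period T1 = 1/60, T2 = 1/5
Ratio T1/T2 = 5/60, which is rational.
The signal is periodic with fundamental period T = 1/GCD(60,5) = 1/5 s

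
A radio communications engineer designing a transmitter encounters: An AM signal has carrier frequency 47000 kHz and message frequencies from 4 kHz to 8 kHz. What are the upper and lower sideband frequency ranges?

Upper sideband (USB) = fc + [fm_low, fm_high] = 47000 + [4, 8] = [47004, 47008] kHz
Lower sideband (LSB) = fc - [fm_high, fm_low] = 47000 - [8, 4] = [46992, 46996] kHz
Total occupied spectrum: 46992 kHz to 47008 kHz (plus carrier at 47000 kHz)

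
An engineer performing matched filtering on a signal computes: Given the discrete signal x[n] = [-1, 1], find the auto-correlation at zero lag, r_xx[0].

The auto-correlation at zero lag r_xx[0] equals the signal energy.
r_xx[0] = sum of x[n]^2 = (-1)^2 + 1^2
= 1 + 1 = 2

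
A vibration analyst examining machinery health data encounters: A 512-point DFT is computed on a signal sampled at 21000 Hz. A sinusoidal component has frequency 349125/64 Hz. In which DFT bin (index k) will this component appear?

DFT frequency resolution = f_s/N = 21000/512 = 2625/64 Hz
Bin index k = f_signal / resolution = 349125/64 / 2625/64 = 133
The signal frequency 349125/64 Hz falls in DFT bin k = 133.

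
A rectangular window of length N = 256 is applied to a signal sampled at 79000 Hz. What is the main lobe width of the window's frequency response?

For a rectangular window of length N,
the main lobe width in frequency is 2*f_s/N.
= 2*79000/256 = 9875/16 Hz
This determines the minimum frequency separation for resolving two sinusoids.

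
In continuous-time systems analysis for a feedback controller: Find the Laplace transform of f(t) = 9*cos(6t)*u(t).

Standard pair: cos(wt)*u(t) <-> s/(s^2+w^2)
With w = 6: L{9*cos(6t)*u(t)} = 9s/(s^2+36)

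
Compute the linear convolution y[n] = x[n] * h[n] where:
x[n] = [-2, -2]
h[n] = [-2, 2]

y[n] = sum_k x[k]*h[n-k]. Output length = len(x) + len(h) - 1 = 2 + 2 - 1 = 3.
y[0] = -2*-2 = 4
y[1] = -2*-2 + -2*2 = 0
y[2] = -2*2 = -4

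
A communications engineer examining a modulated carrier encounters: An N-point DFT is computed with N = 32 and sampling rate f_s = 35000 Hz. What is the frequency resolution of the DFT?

DFT frequency resolution = f_s / N
= 35000 / 32 = 4375/4 Hz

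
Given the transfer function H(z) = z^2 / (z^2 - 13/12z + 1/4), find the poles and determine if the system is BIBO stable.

Poles are roots of the denominator: z^2 - 13/12z + 1/4 = 0.
Quadratic formula: z = [-(-13/12) +/- sqrt((-13/12)^2 - 4*(1/4))] / 2
Discriminant = 169/144 - 1 = 25/144; sqrt = 5/12.
z = (13/12 +/- 5/12) / 2 => z = 3/4 or z = 1/3.
|p1| = 1/3, |p2| = 3/4.
For BIBO stability, all poles must lie inside the unit circle (|p| < 1).
System is STABLE since both |p| < 1.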